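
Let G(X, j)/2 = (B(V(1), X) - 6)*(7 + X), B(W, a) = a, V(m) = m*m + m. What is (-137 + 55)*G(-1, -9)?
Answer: 6888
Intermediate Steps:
V(m) = m + m² (V(m) = m² + m = m + m²)
G(X, j) = 2*(-6 + X)*(7 + X) (G(X, j) = 2*((X - 6)*(7 + X)) = 2*((-6 + X)*(7 + X)) = 2*(-6 + X)*(7 + X))
(-137 + 55)*G(-1, -9) = (-137 + 55)*(-84 + 2*(-1) + 2*(-1)²) = -82*(-84 - 2 + 2*1) = -82*(-84 - 2 + 2) = -82*(-84) = 6888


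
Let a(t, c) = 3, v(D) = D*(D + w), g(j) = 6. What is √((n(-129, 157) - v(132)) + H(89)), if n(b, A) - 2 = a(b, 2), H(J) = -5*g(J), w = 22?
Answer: I*√20353 ≈ 142.66*I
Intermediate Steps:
v(D) = D*(22 + D) (v(D) = D*(D + 22) = D*(22 + D))
H(J) = -30 (H(J) = -5*6 = -30)
n(b, A) = 5 (n(b, A) = 2 + 3 = 5)
√((n(-129, 157) - v(132)) + H(89)) = √((5 - 132*(22 + 132)) - 30) = √((5 - 132*154) - 30) = √((5 - 1*20328) - 30) = √((5 - 20328) - 30) = √(-20323 - 30) = √(-20353) = I*√20353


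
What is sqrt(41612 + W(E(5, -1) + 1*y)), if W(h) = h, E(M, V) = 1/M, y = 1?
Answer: sqrt(1040330)/5 ≈ 203.99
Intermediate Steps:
sqrt(41612 + W(E(5, -1) + 1*y)) = sqrt(41612 + (1/5 + 1*1)) = sqrt(41612 + (1/5 + 1)) = sqrt(41612 + 6/5) = sqrt(208066/5) = sqrt(1040330)/5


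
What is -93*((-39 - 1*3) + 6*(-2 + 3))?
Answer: 3348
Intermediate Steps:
-93*((-39 - 1*3) + 6*(-2 + 3)) = -93*((-39 - 3) + 6*1) = -93*(-42 + 6) = -93*(-36) = 3348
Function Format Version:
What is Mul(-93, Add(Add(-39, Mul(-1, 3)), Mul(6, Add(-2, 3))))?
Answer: 3348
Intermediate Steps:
Mul(-93, Add(Add(-39, Mul(-1, 3)), Mul(6, Add(-2, 3)))) = Mul(-93, Add(Add(-39, -3), Mul(6, 1))) = Mul(-93, Add(-42, 6)) = Mul(-93, -36) = 3348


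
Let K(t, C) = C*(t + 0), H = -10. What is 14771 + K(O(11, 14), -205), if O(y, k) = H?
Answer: 16821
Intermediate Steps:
O(y, k) = -10
K(t, C) = C*t
14771 + K(O(11, 14), -205) = 14771 - 205*(-10) = 14771 + 2050 = 16821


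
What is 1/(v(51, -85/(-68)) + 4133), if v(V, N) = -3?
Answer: 1/4130 ≈ 0.00024213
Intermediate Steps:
1/(v(51, -85/(-68)) + 4133) = 1/(-3 + 4133) = 1/4130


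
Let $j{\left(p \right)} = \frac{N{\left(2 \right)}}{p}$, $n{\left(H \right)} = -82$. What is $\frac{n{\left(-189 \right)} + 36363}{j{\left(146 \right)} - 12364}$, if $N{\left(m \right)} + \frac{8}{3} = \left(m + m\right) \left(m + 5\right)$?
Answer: $- \frac{7945539}{2707678} \approx -2.9344$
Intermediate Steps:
$N{\left(m \right)} = - \frac{8}{3} + 2 m \left(5 + m\right)$ ($N{\left(m \right)} = - \frac{8}{3} + \left(m + m\right) \left(m + 5\right) = - \frac{8}{3} + 2 m \left(5 + m\right)$)
$j{\left(p \right)} = \frac{76}{3 p}$ ($j{\left(p \right)} = \frac{- \frac{8}{3} + 2 \cdot 2^{2} + 10 \cdot 2}{p} = \frac{- \frac{8}{3} + 2 \cdot 4 + 20}{p} = \frac{- \frac{8}{3} + 8 + 20}{p} = \frac{76}{3 p}$)
$\frac{n{\left(-189 \right)} + 36363}{j{\left(146 \right)} - 12364} = \frac{-82 + 36363}{\frac{76}{3 \cdot 146} - 12364} = \frac{36281}{\frac{76}{3} \cdot \frac{1}{146} - 12364} = \frac{36281}{\frac{38}{219} - 12364} = \frac{36281}{- \frac{2707678}{219}} = 36281 \left(- \frac{219}{2707678}\right) = - \frac{7945539}{2707678}$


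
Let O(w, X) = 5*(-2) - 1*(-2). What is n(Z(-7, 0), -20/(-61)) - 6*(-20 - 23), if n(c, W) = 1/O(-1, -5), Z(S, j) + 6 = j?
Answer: 2063/8 ≈ 257.88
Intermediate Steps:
Z(S, j) = -6 + j
O(w, X) = -8 (O(w, X) = -10 + 2 = -8)
n(c, W) = -1/8 (n(c, W) = 1/(-8) = -1/8)
n(Z(-7, 0), -20/(-61)) - 6*(-20 - 23) = -1/8 - 6*(-20 - 23) = -1/8 - 6*(-43) = -1/8 + 258 = 2063/8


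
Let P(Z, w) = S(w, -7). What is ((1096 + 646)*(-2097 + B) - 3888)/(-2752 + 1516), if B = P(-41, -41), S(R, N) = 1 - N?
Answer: 1821463/618 ≈ 2947.4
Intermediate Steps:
P(Z, w) = 8 (P(Z, w) = 1 - 1*(-7) = 1 + 7 = 8)
B = 8
((1096 + 646)*(-2097 + B) - 3888)/(-2752 + 1516) = ((1096 + 646)*(-2097 + 8) - 3888)/(-2752 + 1516) = (1742*(-2089) - 3888)/(-1236) = (-3639038 - 3888)*(-1/1236) = -3642926*(-1/1236) = 1821463/618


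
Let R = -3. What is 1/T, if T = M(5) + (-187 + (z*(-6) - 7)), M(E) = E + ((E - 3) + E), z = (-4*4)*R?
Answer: -1/470 ≈ -0.0021277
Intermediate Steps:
z = 48 (z = -4*4*(-3) = -16*(-3) = 48)
M(E) = -3 + 3*E (M(E) = E + ((-3 + E) + E) = E + (-3 + 2*E) = -3 + 3*E)
T = -470 (T = (-3 + 3*5) + (-187 + (48*(-6) - 7)) = (-3 + 15) + (-187 + (-288 - 7)) = 12 + (-187 - 295) = 12 - 482 = -470)
1/T = 1/(-470) = -1/470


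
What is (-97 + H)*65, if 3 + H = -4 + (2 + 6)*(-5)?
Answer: -9360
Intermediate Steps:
H = -47 (H = -3 + (-4 + (2 + 6)*(-5)) = -3 + (-4 + 8*(-5)) = -3 + (-4 - 40) = -3 - 44 = -47)
(-97 + H)*65 = (-97 - 47)*65 = -144*65 = -9360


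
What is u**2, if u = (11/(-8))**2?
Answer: 14641/4096 ≈ 3.5745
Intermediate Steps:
u = 121/64 (u = (11*(-1/8))**2 = (-11/8)**2 = 121/64 ≈ 1.8906)
u**2 = (121/64)**2 = 14641/4096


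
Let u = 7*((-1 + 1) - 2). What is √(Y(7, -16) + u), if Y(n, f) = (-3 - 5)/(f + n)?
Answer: I*√118/3 ≈ 3.6209*I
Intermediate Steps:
Y(n, f) = -8/(f + n)
u = -14 (u = 7*(0 - 2) = 7*(-2) = -14)
√(Y(7, -16) + u) = √(-8/(-16 + 7) - 14) = √(-8/(-9) - 14) = √(-8*(-⅑) - 14) = √(8/9 - 14) = √(-118/9) = I*√118/3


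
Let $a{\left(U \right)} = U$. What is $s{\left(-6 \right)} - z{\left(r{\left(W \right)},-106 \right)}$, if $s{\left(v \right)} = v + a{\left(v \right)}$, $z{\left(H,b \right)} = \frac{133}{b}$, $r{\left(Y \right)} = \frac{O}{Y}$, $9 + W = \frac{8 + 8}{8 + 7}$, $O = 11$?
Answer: $- \frac{1139}{106} \approx -10.745$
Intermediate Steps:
$W = - \frac{119}{15}$ ($W = -9 + \frac{8 + 8}{8 + 7} = -9 + \frac{16}{15} = - \frac{119}{15} \approx -7.9333$)
$r{\left(Y \right)} = \frac{11}{Y}$
$s{\left(v \right)} = 2 v$ ($s{\left(v \right)} = v + v = 2 v$)
$s{\left(-6 \right)} - z{\left(r{\left(W \right)},-106 \right)} = 2 \left(-6\right) - \frac{133}{-106} = -12 - 133 \left(- \frac{1}{106}\right) = -12 - - \frac{133}{106} = -12 + \frac{133}{106} = - \frac{1139}{106}$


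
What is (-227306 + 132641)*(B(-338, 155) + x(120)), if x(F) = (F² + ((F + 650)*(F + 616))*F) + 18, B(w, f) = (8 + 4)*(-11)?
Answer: -6439178240190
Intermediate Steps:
B(w, f) = -132 (B(w, f) = 12*(-11) = -132)
x(F) = 18 + F² + F*(616 + F)*(650 + F) (x(F) = (F² + ((650 + F)*(616 + F))*F) + 18 = (F² + ((616 + F)*(650 + F))*F) + 18 = (F² + F*(616 + F)*(650 + F)) + 18 = 18 + F² + F*(616 + F)*(650 + F))
(-227306 + 132641)*(B(-338, 155) + x(120)) = (-227306 + 132641)*(-132 + (18 + 120³ + 1267*120² + 400400*120)) = -94665*(-132 + (18 + 1728000 + 1267*14400 + 48048000)) = -94665*(-132 + (18 + 1728000 + 18244800 + 48048000)) = -94665*(-132 + 68020818) = -94665*68020686 = -6439178240190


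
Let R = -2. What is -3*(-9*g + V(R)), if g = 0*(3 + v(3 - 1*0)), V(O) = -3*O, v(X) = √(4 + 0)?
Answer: -18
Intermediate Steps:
v(X) = 2 (v(X) = √4 = 2)
g = 0 (g = 0*(3 + 2) = 0*5 = 0)
-3*(-9*g + V(R)) = -3*(-9*0 - 3*(-2)) = -3*(0 + 6) = -3*6 = -18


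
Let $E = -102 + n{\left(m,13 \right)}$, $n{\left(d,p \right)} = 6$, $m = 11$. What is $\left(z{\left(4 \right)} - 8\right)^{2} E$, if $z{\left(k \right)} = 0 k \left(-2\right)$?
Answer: $-6144$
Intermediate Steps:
$E = -96$ ($E = -102 + 6 = -96$)
$z{\left(k \right)} = 0$ ($z{\left(k \right)} = 0 \left(-2\right) = 0$)
$\left(z{\left(4 \right)} - 8\right)^{2} E = \left(0 - 8\right)^{2} \left(-96\right) = \left(-8\right)^{2} \left(-96\right) = 64 \left(-96\right) = -6144$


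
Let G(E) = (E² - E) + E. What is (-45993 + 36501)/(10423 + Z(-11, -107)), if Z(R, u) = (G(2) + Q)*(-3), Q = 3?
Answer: -678/743 ≈ -0.91252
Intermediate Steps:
G(E) = E²
Z(R, u) = -21 (Z(R, u) = (2² + 3)*(-3) = (4 + 3)*(-3) = 7*(-3) = -21)
(-45993 + 36501)/(10423 + Z(-11, -107)) = (-45993 + 36501)/(10423 - 21) = -9492/10402 = -9492*1/10402 = -678/743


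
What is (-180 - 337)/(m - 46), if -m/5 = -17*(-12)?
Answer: 517/1066 ≈ 0.48499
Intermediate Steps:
m = -1020 (m = -(-85)*(-12) = -5*204 = -1020)
(-180 - 337)/(m - 46) = (-180 - 337)/(-1020 - 46) = -517/(-1066) = -517*(-1/1066) = 517/1066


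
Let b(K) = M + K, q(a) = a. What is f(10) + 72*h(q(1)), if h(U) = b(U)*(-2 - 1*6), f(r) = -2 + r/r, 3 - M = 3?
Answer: -577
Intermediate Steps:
M = 0 (M = 3 - 1*3 = 3 - 3 = 0)
f(r) = -1 (f(r) = -2 + 1 = -1)
b(K) = K (b(K) = 0 + K = K)
h(U) = -8*U (h(U) = U*(-2 - 1*6) = U*(-2 - 6) = U*(-8) = -8*U)
f(10) + 72*h(q(1)) = -1 + 72*(-8*1) = -1 + 72*(-8) = -1 - 576 = -577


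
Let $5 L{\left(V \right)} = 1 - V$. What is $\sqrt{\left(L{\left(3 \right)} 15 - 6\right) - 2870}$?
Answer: $i \sqrt{2882} \approx 53.684 i$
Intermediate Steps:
$L{\left(V \right)} = \frac{1}{5} - \frac{V}{5}$ ($L{\left(V \right)} = \frac{1 - V}{5} = \frac{1}{5} - \frac{V}{5}$)
$\sqrt{\left(L{\left(3 \right)} 15 - 6\right) - 2870} = \sqrt{\left(\left(\frac{1}{5} - \frac{3}{5}\right) 15 - 6\right) - 2870} = \sqrt{\left(\left(- \frac{2}{5}\right) 15 - 6\right) - 2870} = \sqrt{\left(-6 - 6\right) - 2870} = \sqrt{-12 - 2870} = \sqrt{-2882} = i \sqrt{2882}$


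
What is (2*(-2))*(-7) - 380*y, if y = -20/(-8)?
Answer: -922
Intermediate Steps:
y = 5/2 (y = -⅛*(-20) = 5/2 ≈ 2.5000)
(2*(-2))*(-7) - 380*y = (2*(-2))*(-7) - 380*5/2 = -4*(-7) - 950 = 28 - 950 = -922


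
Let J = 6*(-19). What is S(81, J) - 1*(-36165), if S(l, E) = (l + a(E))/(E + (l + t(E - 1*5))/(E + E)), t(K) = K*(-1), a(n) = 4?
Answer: 236803575/6548 ≈ 36164.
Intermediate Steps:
J = -114
t(K) = -K
S(l, E) = (4 + l)/(E + (5 + l - E)/(2*E)) (S(l, E) = (l + 4)/(E + (l - (E - 1*5))/(E + E)) = (4 + l)/(E + (l - (E - 5))/((2*E))) = (4 + l)/(E + (l - (-5 + E))*(1/(2*E))) = (4 + l)/(E + (l + (5 - E))*(1/(2*E))) = (4 + l)/(E + (5 + l - E)*(1/(2*E))) = (4 + l)/(E + (5 + l - E)/(2*E)))
S(81, J) - 1*(-36165) = 2*(-114)*(4 + 81)/(5 + 81 - 1*(-114) + 2*(-114)**2) - 1*(-36165) = 2*(-114)*85/(5 + 81 + 114 + 2*12996) + 36165 = 2*(-114)*85/(5 + 81 + 114 + 25992) + 36165 = 2*(-114)*85/26192 + 36165 = 2*(-114)*(1/26192)*85 + 36165 = -4845/6548 + 36165 = 236803575/6548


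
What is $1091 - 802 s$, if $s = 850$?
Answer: $-680609$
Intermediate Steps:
$1091 - 802 s = 1091 - 681700 = -680609$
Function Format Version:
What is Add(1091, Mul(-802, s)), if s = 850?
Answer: -680609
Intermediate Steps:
Add(1091, Mul(-802, s)) = Add(1091, Mul(-802, 850)) = Add(1091, -681700) = -680609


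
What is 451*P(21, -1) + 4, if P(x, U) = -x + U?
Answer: -9918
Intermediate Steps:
P(x, U) = U - x
451*P(21, -1) + 4 = 451*(-1 - 1*21) + 4 = 451*(-1 - 21) + 4 = 451*(-22) + 4 = -9922 + 4 = -9918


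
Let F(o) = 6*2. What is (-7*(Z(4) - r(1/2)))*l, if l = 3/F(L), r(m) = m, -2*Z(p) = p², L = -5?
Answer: 119/8 ≈ 14.875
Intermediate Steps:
Z(p) = -p²/2
F(o) = 12
l = ¼ (l = 3/12 = 3*(1/12) = ¼ ≈ 0.25000)
(-7*(Z(4) - r(1/2)))*l = -7*(-½*4² - 1/2)*(¼) = -7*(-½*16 - 1*½)*(¼) = -7*(-8 - ½)*(¼) = -7*(-17/2)*(¼) = (119/2)*(¼) = 119/8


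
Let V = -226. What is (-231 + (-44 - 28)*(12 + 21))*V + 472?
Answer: 589654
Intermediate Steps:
(-231 + (-44 - 28)*(12 + 21))*V + 472 = (-231 + (-44 - 28)*(12 + 21))*(-226) + 472 = (-231 - 72*33)*(-226) + 472 = (-231 - 2376)*(-226) + 472 = -2607*(-226) + 472 = 589182 + 472 = 589654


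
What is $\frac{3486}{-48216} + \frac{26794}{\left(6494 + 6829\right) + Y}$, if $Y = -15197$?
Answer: $- \frac{15457527}{1075676} \approx -14.37$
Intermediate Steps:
$\frac{3486}{-48216} + \frac{26794}{\left(6494 + 6829\right) + Y} = \frac{3486}{-48216} + \frac{26794}{\left(6494 + 6829\right) - 15197} = 3486 \left(- \frac{1}{48216}\right) + \frac{26794}{13323 - 15197} = - \frac{83}{1148} + \frac{26794}{-1874} = - \frac{83}{1148} + 26794 \left(- \frac{1}{1874}\right) = - \frac{83}{1148} - \frac{13397}{937} = - \frac{15457527}{1075676}$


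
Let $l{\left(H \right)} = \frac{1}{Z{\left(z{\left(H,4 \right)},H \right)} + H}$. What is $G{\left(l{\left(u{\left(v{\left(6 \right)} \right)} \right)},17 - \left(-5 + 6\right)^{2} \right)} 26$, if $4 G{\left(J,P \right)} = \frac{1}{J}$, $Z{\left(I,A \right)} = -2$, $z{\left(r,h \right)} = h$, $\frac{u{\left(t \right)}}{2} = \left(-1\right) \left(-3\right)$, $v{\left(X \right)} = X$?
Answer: $26$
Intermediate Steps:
$u{\left(t \right)} = 6$ ($u{\left(t \right)} = 2 \left(\left(-1\right) \left(-3\right)\right) = 2 \cdot 3 = 6$)
$l{\left(H \right)} = \frac{1}{-2 + H}$
$G{\left(J,P \right)} = \frac{1}{4 J}$
$G{\left(l{\left(u{\left(v{\left(6 \right)} \right)} \right)},17 - \left(-5 + 6\right)^{2} \right)} 26 = \frac{1}{4 \frac{1}{-2 + 6}} \cdot 26 = \frac{1}{4 \cdot \frac{1}{4}} \cdot 26 = \frac{\frac{1}{\frac{1}{4}}}{4} \cdot 26 = \frac{1}{4} \cdot 4 \cdot 26 = 1 \cdot 26 = 26$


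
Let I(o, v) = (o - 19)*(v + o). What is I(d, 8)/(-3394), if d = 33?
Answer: -287/1697 ≈ -0.16912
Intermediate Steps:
I(o, v) = (-19 + o)*(o + v)
I(d, 8)/(-3394) = (33² - 19*33 - 19*8 + 33*8)/(-3394) = (1089 - 627 - 152 + 264)*(-1/3394) = 574*(-1/3394) = -287/1697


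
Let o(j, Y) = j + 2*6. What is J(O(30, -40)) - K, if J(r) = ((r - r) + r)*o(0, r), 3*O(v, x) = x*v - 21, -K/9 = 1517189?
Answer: 13649817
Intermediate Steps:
o(j, Y) = 12 + j (o(j, Y) = j + 12 = 12 + j)
K = -13654701 (K = -9*1517189 = -13654701)
O(v, x) = -7 + v*x/3 (O(v, x) = (x*v - 21)/3 = (v*x - 21)/3 = (-21 + v*x)/3 = -7 + v*x/3)
J(r) = 12*r (J(r) = ((r - r) + r)*(12 + 0) = (0 + r)*12 = r*12 = 12*r)
J(O(30, -40)) - K = 12*(-7 + (⅓)*30*(-40)) - 1*(-13654701) = 12*(-7 - 400) + 13654701 = 12*(-407) + 13654701 = -4884 + 13654701 = 13649817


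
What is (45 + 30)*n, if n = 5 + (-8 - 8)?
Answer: -825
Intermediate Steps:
n = -11 (n = 5 - 16 = -11)
(45 + 30)*n = (45 + 30)*(-11) = 75*(-11) = -825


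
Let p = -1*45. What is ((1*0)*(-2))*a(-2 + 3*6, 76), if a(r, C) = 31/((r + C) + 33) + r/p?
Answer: 0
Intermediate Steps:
p = -45
a(r, C) = 31/(33 + C + r) - r/45 (a(r, C) = 31/((r + C) + 33) + r/(-45) = 31/((C + r) + 33) + r*(-1/45) = 31/(33 + C + r) - r/45)
((1*0)*(-2))*a(-2 + 3*6, 76) = ((1*0)*(-2))*((1395 - (-2 + 3*6)**2 - 33*(-2 + 3*6) - 1*76*(-2 + 3*6))/(45*(33 + 76 + (-2 + 3*6)))) = (0*(-2))*((1395 - (-2 + 18)**2 - 33*(-2 + 18) - 1*76*(-2 + 18))/(45*(33 + 76 + (-2 + 18)))) = 0*((1395 - 1*16**2 - 33*16 - 1*76*16)/(45*(33 + 76 + 16))) = 0*((1/45)*(1395 - 1*256 - 528 - 1216)/125) = 0*((1/45)*(1/125)*(1395 - 256 - 528 - 1216)) = 0*((1/45)*(1/125)*(-605)) = 0*(-121/1125) = 0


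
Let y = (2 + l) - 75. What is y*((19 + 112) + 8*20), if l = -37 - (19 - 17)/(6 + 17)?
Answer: -736812/23 ≈ -32035.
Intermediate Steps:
l = -853/23 (l = -37 - 2/23 = -853/23 ≈ -37.087)
y = -2532/23 (y = (2 - 853/23) - 75 = -807/23 - 75 = -2532/23 ≈ -110.09)
y*((19 + 112) + 8*20) = -2532*((19 + 112) + 8*20)/23 = -2532*(131 + 160)/23 = -2532/23*291 = -736812/23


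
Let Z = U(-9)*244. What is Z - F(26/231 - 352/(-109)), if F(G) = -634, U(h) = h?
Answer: -1562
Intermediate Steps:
Z = -2196 (Z = -9*244 = -2196)
Z - F(26/231 - 352/(-109)) = -2196 - 1*(-634) = -2196 + 634 = -1562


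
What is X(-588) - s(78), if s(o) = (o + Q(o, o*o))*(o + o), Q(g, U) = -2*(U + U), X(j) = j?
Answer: 3783660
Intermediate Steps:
Q(g, U) = -4*U
s(o) = 2*o*(o - 4*o**2) (s(o) = (o - 4*o*o)*(o + o) = (o - 4*o**2)*(2*o) = 2*o*(o - 4*o**2))
X(-588) - s(78) = -588 - 78**2*(2 - 8*78) = -588 - 6084*(2 - 624) = -588 - 6084*(-622) = -588 - 1*(-3784248) = -588 + 3784248 = 3783660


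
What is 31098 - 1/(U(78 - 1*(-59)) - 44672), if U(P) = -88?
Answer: 1391946481/44760 ≈ 31098.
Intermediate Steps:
31098 - 1/(U(78 - 1*(-59)) - 44672) = 31098 - 1/(-88 - 44672) = 31098 - 1/(-44760) = 31098 - 1*(-1/44760) = 31098 + 1/44760 = 1391946481/44760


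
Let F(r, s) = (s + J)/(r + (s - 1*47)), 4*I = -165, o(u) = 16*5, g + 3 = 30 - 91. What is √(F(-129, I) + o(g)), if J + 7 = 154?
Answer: √60045293/869 ≈ 8.9170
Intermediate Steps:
J = 147 (J = -7 + 154 = 147)
g = -64 (g = -3 + (30 - 91) = -3 - 61 = -64)
o(u) = 80
I = -165/4 (I = (¼)*(-165) = -165/4 ≈ -41.250)
F(r, s) = (147 + s)/(-47 + r + s) (F(r, s) = (s + 147)/(r + (s - 1*47)) = (147 + s)/(r + (s - 47)) = (147 + s)/(r + (-47 + s)) = (147 + s)/(-47 + r + s))
√(F(-129, I) + o(g)) = √((147 - 165/4)/(-47 - 129 - 165/4) + 80) = √((423/4)/(-869/4) + 80) = √(-4/869*423/4 + 80) = √(-423/869 + 80) = √(69097/869) = √60045293/869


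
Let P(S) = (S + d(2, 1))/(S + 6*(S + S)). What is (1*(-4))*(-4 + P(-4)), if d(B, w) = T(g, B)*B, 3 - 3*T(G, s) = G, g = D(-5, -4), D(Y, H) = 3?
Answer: 204/13 ≈ 15.692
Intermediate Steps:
g = 3
T(G, s) = 1 - G/3
d(B, w) = 0 (d(B, w) = (1 - ⅓*3)*B = (1 - 1)*B = 0*B = 0)
P(S) = 1/13 (P(S) = (S + 0)/(S + 6*(S + S)) = S/(S + 6*(2*S)) = S/(S + 12*S) = S/((13*S)) = S*(1/(13*S)) = 1/13)
(1*(-4))*(-4 + P(-4)) = (1*(-4))*(-4 + 1/13) = -4*(-51/13) = 204/13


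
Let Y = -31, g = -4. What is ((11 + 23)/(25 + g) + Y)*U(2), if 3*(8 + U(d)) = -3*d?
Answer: 6170/21 ≈ 293.81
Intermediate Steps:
U(d) = -8 - d (U(d) = -8 + (-3*d)/3 = -8 - d)
((11 + 23)/(25 + g) + Y)*U(2) = ((11 + 23)/(25 - 4) - 31)*(-8 - 1*2) = (34/21 - 31)*(-8 - 2) = (34*(1/21) - 31)*(-10) = (34/21 - 31)*(-10) = -617/21*(-10) = 6170/21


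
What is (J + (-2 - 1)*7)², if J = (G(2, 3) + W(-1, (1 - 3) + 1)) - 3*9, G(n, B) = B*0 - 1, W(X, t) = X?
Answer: 2500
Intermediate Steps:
G(n, B) = -1 (G(n, B) = 0 - 1 = -1)
J = -29 (J = (-1 - 1) - 3*9 = -2 - 27 = -29)
(J + (-2 - 1)*7)² = (-29 + (-2 - 1)*7)² = (-29 - 3*7)² = (-29 - 21)² = (-50)² = 2500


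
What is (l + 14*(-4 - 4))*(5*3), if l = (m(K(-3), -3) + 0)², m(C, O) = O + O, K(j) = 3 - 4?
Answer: -1140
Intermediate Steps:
K(j) = -1
m(C, O) = 2*O
l = 36 (l = (2*(-3) + 0)² = (-6 + 0)² = (-6)² = 36)
(l + 14*(-4 - 4))*(5*3) = (36 + 14*(-4 - 4))*(5*3) = (36 + 14*(-8))*15 = (36 - 112)*15 = -76*15 = -1140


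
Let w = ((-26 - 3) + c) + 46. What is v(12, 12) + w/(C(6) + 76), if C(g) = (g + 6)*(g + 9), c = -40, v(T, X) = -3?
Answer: -791/256 ≈ -3.0898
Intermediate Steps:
C(g) = (6 + g)*(9 + g)
w = -23 (w = ((-26 - 3) - 40) + 46 = (-29 - 40) + 46 = -69 + 46 = -23)
v(12, 12) + w/(C(6) + 76) = -3 - 23/((54 + 6² + 15*6) + 76) = -3 - 23/((54 + 36 + 90) + 76) = -3 - 23/(180 + 76) = -3 - 23/256 = -791/256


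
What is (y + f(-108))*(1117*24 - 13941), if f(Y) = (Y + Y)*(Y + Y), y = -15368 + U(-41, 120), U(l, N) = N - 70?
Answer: 403226046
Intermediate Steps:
U(l, N) = -70 + N
y = -15318 (y = -15368 + (-70 + 120) = -15368 + 50 = -15318)
f(Y) = 4*Y² (f(Y) = (2*Y)*(2*Y) = 4*Y²)
(y + f(-108))*(1117*24 - 13941) = (-15318 + 4*(-108)²)*(1117*24 - 13941) = (-15318 + 4*11664)*(26808 - 13941) = (-15318 + 46656)*12867 = 31338*12867 = 403226046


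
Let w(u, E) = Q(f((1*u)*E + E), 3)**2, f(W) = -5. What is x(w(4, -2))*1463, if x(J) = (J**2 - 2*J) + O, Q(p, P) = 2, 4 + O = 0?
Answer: 5852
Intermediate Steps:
O = -4 (O = -4 + 0 = -4)
w(u, E) = 4 (w(u, E) = 2**2 = 4)
x(J) = -4 + J**2 - 2*J (x(J) = (J**2 - 2*J) - 4 = -4 + J**2 - 2*J)
x(w(4, -2))*1463 = (-4 + 4**2 - 2*4)*1463 = (-4 + 16 - 8)*1463 = 4*1463 = 5852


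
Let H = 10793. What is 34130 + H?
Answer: 44923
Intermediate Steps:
34130 + H = 34130 + 10793 = 44923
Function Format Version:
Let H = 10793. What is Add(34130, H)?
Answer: 44923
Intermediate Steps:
Add(34130, H) = Add(34130, 10793) = 44923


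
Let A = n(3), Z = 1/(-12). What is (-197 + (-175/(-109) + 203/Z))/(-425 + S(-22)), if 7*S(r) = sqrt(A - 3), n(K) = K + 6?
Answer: 5973068150/964717471 + 2007754*sqrt(6)/964717471 ≈ 6.1966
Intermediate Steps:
Z = -1/12 ≈ -0.083333
n(K) = 6 + K
A = 9 (A = 6 + 3 = 9)
S(r) = sqrt(6)/7 (S(r) = sqrt(9 - 3)/7 = sqrt(6)/7)
(-197 + (-175/(-109) + 203/Z))/(-425 + S(-22)) = (-197 + (-175/(-109) + 203/(-1/12)))/(-425 + sqrt(6)/7) = (-197 + (-175*(-1/109) + 203*(-12)))/(-425 + sqrt(6)/7) = (-197 + (175/109 - 2436))/(-425 + sqrt(6)/7) = (-197 - 265349/109)/(-425 + sqrt(6)/7) = -286822/(109*(-425 + sqrt(6)/7))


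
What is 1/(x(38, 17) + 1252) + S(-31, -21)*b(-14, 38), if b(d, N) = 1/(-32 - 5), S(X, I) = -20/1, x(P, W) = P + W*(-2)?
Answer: 25157/46472 ≈ 0.54134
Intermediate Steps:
x(P, W) = P - 2*W
S(X, I) = -20 (S(X, I) = -20*1 = -20)
b(d, N) = -1/37 (b(d, N) = 1/(-37) = -1/37)
1/(x(38, 17) + 1252) + S(-31, -21)*b(-14, 38) = 1/((38 - 2*17) + 1252) - 20*(-1/37) = 1/((38 - 34) + 1252) + 20/37 = 1/(4 + 1252) + 20/37 = 1/1256 + 20/37 = 25157/46472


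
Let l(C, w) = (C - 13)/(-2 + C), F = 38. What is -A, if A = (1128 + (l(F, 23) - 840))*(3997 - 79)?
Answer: -6786629/6 ≈ -1.1311e+6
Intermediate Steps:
l(C, w) = (-13 + C)/(-2 + C)
A = 6786629/6 (A = (1128 + ((-13 + 38)/(-2 + 38) - 840))*(3997 - 79) = (1128 + (25/36 - 840))*3918 = (1128 - 30215/36)*3918 = (10393/36)*3918 = 6786629/6 ≈ 1.1311e+6)
-A = -1*6786629/6 = -6786629/6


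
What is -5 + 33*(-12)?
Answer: -401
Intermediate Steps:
-5 + 33*(-12) = -5 - 396 = -401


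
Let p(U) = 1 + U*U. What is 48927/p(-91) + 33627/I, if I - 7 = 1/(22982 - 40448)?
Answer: 4870242149271/1012565602 ≈ 4809.8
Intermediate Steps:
I = 122261/17466 (I = 7 + 1/(22982 - 40448) = 7 + 1/(-17466) = 7 - 1/17466 = 122261/17466 ≈ 6.9999)
p(U) = 1 + U²
48927/p(-91) + 33627/I = 48927/(1 + (-91)²) + 33627/(122261/17466) = 48927/(1 + 8281) + 33627*(17466/122261) = 48927/8282 + 587329182/122261 = 4870242149271/1012565602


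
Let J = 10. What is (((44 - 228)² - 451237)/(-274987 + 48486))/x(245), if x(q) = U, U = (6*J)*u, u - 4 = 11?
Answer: 139127/67950300 ≈ 0.0020475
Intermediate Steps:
u = 15 (u = 4 + 11 = 15)
U = 900 (U = (6*10)*15 = 60*15 = 900)
x(q) = 900
(((44 - 228)² - 451237)/(-274987 + 48486))/x(245) = (((44 - 228)² - 451237)/(-274987 + 48486))/900 = (((-184)² - 451237)/(-226501))*(1/900) = ((33856 - 451237)*(-1/226501))*(1/900) = -417381*(-1/226501)*(1/900) = (417381/226501)*(1/900) = 139127/67950300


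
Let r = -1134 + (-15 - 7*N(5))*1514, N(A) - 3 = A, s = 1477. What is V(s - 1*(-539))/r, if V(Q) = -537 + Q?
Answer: -1479/108628 ≈ -0.013615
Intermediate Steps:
N(A) = 3 + A
r = -108628 (r = -1134 + (-15 - 7*(3 + 5))*1514 = -1134 + (-15 - 7*8)*1514 = -1134 + (-15 - 56)*1514 = -1134 - 71*1514 = -1134 - 107494 = -108628)
V(s - 1*(-539))/r = (-537 + (1477 - 1*(-539)))/(-108628) = (-537 + (1477 + 539))*(-1/108628) = (-537 + 2016)*(-1/108628) = 1479*(-1/108628) = -1479/108628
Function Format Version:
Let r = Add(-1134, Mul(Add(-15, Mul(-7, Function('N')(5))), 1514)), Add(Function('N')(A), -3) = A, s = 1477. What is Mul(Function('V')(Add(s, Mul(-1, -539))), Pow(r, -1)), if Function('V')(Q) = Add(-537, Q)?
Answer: Rational(-1479, 108628) ≈ -0.013615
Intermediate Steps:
Function('N')(A) = Add(3, A)
r = -108628 (r = Add(-1134, Mul(Add(-15, Mul(-7, Add(3, 5))), 1514)) = Add(-1134, Mul(Add(-15, Mul(-7, 8)), 1514)) = Add(-1134, Mul(Add(-15, -56), 1514)) = Add(-1134, Mul(-71, 1514)) = Add(-1134, -107494) = -108628)
Mul(Function('V')(Add(s, Mul(-1, -539))), Pow(r, -1)) = Mul(Add(-537, Add(1477, Mul(-1, -539))), Pow(-108628, -1)) = Mul(Add(-537, Add(1477, 539)), Rational(-1, 108628)) = Mul(Add(-537, 2016), Rational(-1, 108628)) = Mul(1479, Rational(-1, 108628)) = Rational(-1479, 108628)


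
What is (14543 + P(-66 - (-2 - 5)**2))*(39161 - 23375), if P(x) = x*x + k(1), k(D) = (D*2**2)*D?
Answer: 438408792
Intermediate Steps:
k(D) = 4*D**2 (k(D) = (D*4)*D = (4*D)*D = 4*D**2)
P(x) = 4 + x**2 (P(x) = x*x + 4*1**2 = x**2 + 4*1 = x**2 + 4 = 4 + x**2)
(14543 + P(-66 - (-2 - 5)**2))*(39161 - 23375) = (14543 + (4 + (-66 - (-2 - 5)**2)**2))*(39161 - 23375) = (14543 + (4 + (-66 - 1*(-7)**2)**2))*15786 = (14543 + (4 + (-66 - 1*49)**2))*15786 = (14543 + (4 + (-66 - 49)**2))*15786 = (14543 + (4 + (-115)**2))*15786 = (14543 + (4 + 13225))*15786 = (14543 + 13229)*15786 = 27772*15786 = 438408792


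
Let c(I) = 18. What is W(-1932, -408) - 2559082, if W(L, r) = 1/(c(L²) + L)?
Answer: -4898082949/1914 ≈ -2.5591e+6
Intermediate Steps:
W(L, r) = 1/(18 + L)
W(-1932, -408) - 2559082 = 1/(18 - 1932) - 2559082 = 1/(-1914) - 2559082 = -1/1914 - 2559082 = -4898082949/1914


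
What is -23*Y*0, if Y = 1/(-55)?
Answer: 0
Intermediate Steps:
Y = -1/55 ≈ -0.018182
-23*Y*0 = -(-23)*0/55 = -23*0 = 0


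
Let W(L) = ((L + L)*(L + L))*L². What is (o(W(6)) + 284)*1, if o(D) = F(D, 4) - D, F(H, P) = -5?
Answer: -4905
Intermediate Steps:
W(L) = 4*L⁴ (W(L) = ((2*L)*(2*L))*L² = (4*L²)*L² = 4*L⁴)
o(D) = -5 - D
(o(W(6)) + 284)*1 = ((-5 - 4*6⁴) + 284)*1 = ((-5 - 4*1296) + 284)*1 = ((-5 - 1*5184) + 284)*1 = ((-5 - 5184) + 284)*1 = (-5189 + 284)*1 = -4905*1 = -4905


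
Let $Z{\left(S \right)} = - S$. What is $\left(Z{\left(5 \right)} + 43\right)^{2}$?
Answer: $1444$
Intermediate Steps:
$\left(Z{\left(5 \right)} + 43\right)^{2} = \left(\left(-1\right) 5 + 43\right)^{2} = \left(-5 + 43\right)^{2} = 38^{2} = 1444$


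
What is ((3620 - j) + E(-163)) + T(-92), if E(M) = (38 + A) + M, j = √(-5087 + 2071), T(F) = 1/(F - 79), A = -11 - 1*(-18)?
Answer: 598841/171 - 2*I*√754 ≈ 3502.0 - 54.918*I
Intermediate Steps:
A = 7 (A = -11 + 18 = 7)
T(F) = 1/(-79 + F)
j = 2*I*√754 (j = √(-3016) = 2*I*√754 ≈ 54.918*I)
E(M) = 45 + M (E(M) = (38 + 7) + M = 45 + M)
((3620 - j) + E(-163)) + T(-92) = ((3620 - 2*I*√754) + (45 - 163)) + 1/(-79 - 92) = ((3620 - 2*I*√754) - 118) + 1/(-171) = (3502 - 2*I*√754) - 1/171 = 598841/171 - 2*I*√754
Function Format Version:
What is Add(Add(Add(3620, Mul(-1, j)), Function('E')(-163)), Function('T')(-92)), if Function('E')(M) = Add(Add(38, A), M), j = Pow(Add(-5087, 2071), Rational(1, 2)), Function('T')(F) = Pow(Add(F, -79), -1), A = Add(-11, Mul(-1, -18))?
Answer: Add(Rational(598841, 171), Mul(-2, I, Pow(754, Rational(1, 2)))) ≈ Add(3502.0, Mul(-54.918, I))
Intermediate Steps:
A = 7 (A = Add(-11, 18) = 7)
Function('T')(F) = Pow(Add(-79, F), -1)
j = Mul(2, I, Pow(754, Rational(1, 2))) (j = Pow(-3016, Rational(1, 2)) = Mul(2, I, Pow(754, Rational(1, 2))) ≈ Mul(54.918, I))
Function('E')(M) = Add(45, M) (Function('E')(M) = Add(Add(38, 7), M) = Add(45, M))
Add(Add(Add(3620, Mul(-1, j)), Function('E')(-163)), Function('T')(-92)) = Add(Add(Add(3620, Mul(-1, Mul(2, I, Pow(754, Rational(1, 2))))), Add(45, -163)), Pow(Add(-79, -92), -1)) = Add(Add(Add(3620, Mul(-2, I, Pow(754, Rational(1, 2)))), -118), Pow(-171, -1)) = Add(Add(3502, Mul(-2, I, Pow(754, Rational(1, 2)))), Rational(-1, 171)) = Add(Rational(598841, 171), Mul(-2, I, Pow(754, Rational(1, 2))))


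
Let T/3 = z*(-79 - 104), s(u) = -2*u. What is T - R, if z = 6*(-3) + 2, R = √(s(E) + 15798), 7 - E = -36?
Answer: 8784 - 4*√982 ≈ 8658.7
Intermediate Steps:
E = 43 (E = 7 - 1*(-36) = 7 + 36 = 43)
R = 4*√982 (R = √(-2*43 + 15798) = √(-86 + 15798) = √15712 = 4*√982 ≈ 125.35)
z = -16 (z = -18 + 2 = -16)
T = 8784 (T = 3*(-16*(-79 - 104)) = 3*(-16*(-183)) = 3*2928 = 8784)
T - R = 8784 - 4*√982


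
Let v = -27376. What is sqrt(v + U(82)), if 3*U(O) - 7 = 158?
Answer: I*sqrt(27321) ≈ 165.29*I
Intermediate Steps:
U(O) = 55 (U(O) = 7/3 + (1/3)*158 = 7/3 + 158/3 = 55)
sqrt(v + U(82)) = sqrt(-27376 + 55) = sqrt(-27321) = I*sqrt(27321)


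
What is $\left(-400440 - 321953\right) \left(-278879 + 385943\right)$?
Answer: $-77342284152$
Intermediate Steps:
$\left(-400440 - 321953\right) \left(-278879 + 385943\right) = \left(-722393\right) 107064 = -77342284152$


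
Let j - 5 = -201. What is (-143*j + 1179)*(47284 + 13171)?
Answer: 1765709185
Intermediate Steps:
j = -196 (j = 5 - 201 = -196)
(-143*j + 1179)*(47284 + 13171) = (-143*(-196) + 1179)*(47284 + 13171) = (28028 + 1179)*60455 = 29207*60455 = 1765709185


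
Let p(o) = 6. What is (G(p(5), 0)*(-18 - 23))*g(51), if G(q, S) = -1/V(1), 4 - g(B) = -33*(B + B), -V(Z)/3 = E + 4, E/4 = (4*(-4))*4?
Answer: 69085/378 ≈ 182.76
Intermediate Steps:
E = -256 (E = 4*((4*(-4))*4) = 4*(-16*4) = 4*(-64) = -256)
V(Z) = 756 (V(Z) = -3*(-256 + 4) = -3*(-252) = 756)
g(B) = 4 + 66*B (g(B) = 4 - (-33)*(B + B) = 4 - (-33)*2*B = 4 - (-66)*B = 4 + 66*B)
G(q, S) = -1/756
(G(p(5), 0)*(-18 - 23))*g(51) = (-(-18 - 23)/756)*(4 + 66*51) = (-1/756*(-41))*(4 + 3366) = (41/756)*3370 = 69085/378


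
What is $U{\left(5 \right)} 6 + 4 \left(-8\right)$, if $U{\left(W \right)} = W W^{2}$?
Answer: $718$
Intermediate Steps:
$U{\left(W \right)} = W^{3}$
$U{\left(5 \right)} 6 + 4 \left(-8\right) = 5^{3} \cdot 6 + 4 \left(-8\right) = 125 \cdot 6 - 32 = 750 - 32 = 718$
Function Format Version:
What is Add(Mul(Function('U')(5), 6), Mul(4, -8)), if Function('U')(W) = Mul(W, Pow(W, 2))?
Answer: 718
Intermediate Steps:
Function('U')(W) = Pow(W, 3)
Add(Mul(Function('U')(5), 6), Mul(4, -8)) = Add(Mul(Pow(5, 3), 6), Mul(4, -8)) = Add(Mul(125, 6), -32) = Add(750, -32) = 718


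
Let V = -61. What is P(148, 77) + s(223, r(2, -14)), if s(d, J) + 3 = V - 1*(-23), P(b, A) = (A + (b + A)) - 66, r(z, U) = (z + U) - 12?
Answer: 195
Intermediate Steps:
r(z, U) = -12 + U + z (r(z, U) = (U + z) - 12 = -12 + U + z)
P(b, A) = -66 + b + 2*A (P(b, A) = (A + (A + b)) - 66 = (b + 2*A) - 66 = -66 + b + 2*A)
s(d, J) = -41 (s(d, J) = -3 + (-61 - 1*(-23)) = -3 + (-61 + 23) = -3 - 38 = -41)
P(148, 77) + s(223, r(2, -14)) = (-66 + 148 + 2*77) - 41 = (-66 + 148 + 154) - 41 = 236 - 41 = 195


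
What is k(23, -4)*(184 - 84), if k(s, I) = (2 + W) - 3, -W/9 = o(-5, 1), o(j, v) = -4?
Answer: 3500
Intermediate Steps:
W = 36 (W = -9*(-4) = 36)
k(s, I) = 35 (k(s, I) = (2 + 36) - 3 = 38 - 3 = 35)
k(23, -4)*(184 - 84) = 35*(184 - 84) = 35*100 = 3500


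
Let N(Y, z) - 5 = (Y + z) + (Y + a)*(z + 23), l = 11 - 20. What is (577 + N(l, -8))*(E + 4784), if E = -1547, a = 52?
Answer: 3916770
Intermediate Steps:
l = -9
N(Y, z) = 5 + Y + z + (23 + z)*(52 + Y) (N(Y, z) = 5 + ((Y + z) + (Y + 52)*(z + 23)) = 5 + ((Y + z) + (52 + Y)*(23 + z)) = 5 + ((Y + z) + (23 + z)*(52 + Y)) = 5 + (Y + z + (23 + z)*(52 + Y)) = 5 + Y + z + (23 + z)*(52 + Y))
(577 + N(l, -8))*(E + 4784) = (577 + (1201 + 24*(-9) + 53*(-8) - 9*(-8)))*(-1547 + 4784) = (577 + (1201 - 216 - 424 + 72))*3237 = (577 + 633)*3237 = 1210*3237 = 3916770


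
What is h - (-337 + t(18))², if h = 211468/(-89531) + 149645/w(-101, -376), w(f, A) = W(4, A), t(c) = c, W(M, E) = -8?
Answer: -86285670967/716248 ≈ -1.2047e+5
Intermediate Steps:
w(f, A) = -8
h = -13399558239/716248 (h = 211468/(-89531) + 149645/(-8) = 211468*(-1/89531) + 149645*(-⅛) = -211468/89531 - 149645/8 = -13399558239/716248 ≈ -18708.)
h - (-337 + t(18))² = -13399558239/716248 - (-337 + 18)² = -13399558239/716248 - 1*(-319)² = -13399558239/716248 - 1*101761 = -13399558239/716248 - 101761 = -86285670967/716248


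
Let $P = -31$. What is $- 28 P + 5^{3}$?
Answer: $993$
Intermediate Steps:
$- 28 P + 5^{3} = \left(-28\right) \left(-31\right) + 5^{3} = 868 + 125 = 993$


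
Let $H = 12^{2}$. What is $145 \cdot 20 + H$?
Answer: $3044$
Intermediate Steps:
$H = 144$
$145 \cdot 20 + H = 145 \cdot 20 + 144 = 2900 + 144 = 3044$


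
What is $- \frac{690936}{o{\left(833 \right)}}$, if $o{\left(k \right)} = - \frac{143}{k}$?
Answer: $\frac{575549688}{143} \approx 4.0248 \cdot 10^{6}$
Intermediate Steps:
$- \frac{690936}{o{\left(833 \right)}} = - \frac{690936}{\left(-143\right) \frac{1}{833}} = - \frac{690936}{- \frac{143}{833}} = \left(-690936\right) \left(- \frac{833}{143}\right) = \frac{575549688}{143}$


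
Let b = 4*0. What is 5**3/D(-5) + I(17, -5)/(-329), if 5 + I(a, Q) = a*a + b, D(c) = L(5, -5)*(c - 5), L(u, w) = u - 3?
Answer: -9361/1316 ≈ -7.1132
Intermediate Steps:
L(u, w) = -3 + u
b = 0
D(c) = -10 + 2*c (D(c) = (-3 + 5)*(c - 5) = 2*(-5 + c) = -10 + 2*c)
I(a, Q) = -5 + a**2 (I(a, Q) = -5 + (a*a + 0) = -5 + (a**2 + 0) = -5 + a**2)
5**3/D(-5) + I(17, -5)/(-329) = 5**3/(-10 + 2*(-5)) + (-5 + 17**2)/(-329) = 125/(-10 - 10) + (-5 + 289)*(-1/329) = 125/(-20) + 284*(-1/329) = 125*(-1/20) - 284/329 = -25/4 - 284/329 = -9361/1316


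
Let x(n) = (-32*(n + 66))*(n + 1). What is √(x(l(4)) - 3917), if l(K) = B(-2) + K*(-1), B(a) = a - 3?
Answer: 5*√427 ≈ 103.32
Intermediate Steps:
B(a) = -3 + a
l(K) = -5 - K (l(K) = (-3 - 2) + K*(-1) = -5 - K)
x(n) = (1 + n)*(-2112 - 32*n) (x(n) = (-32*(66 + n))*(1 + n) = (-2112 - 32*n)*(1 + n) = (1 + n)*(-2112 - 32*n))
√(x(l(4)) - 3917) = √((-2112 - 2144*(-5 - 1*4) - 32*(-5 - 1*4)²) - 3917) = √((-2112 - 2144*(-5 - 4) - 32*(-5 - 4)²) - 3917) = √((-2112 - 2144*(-9) - 32*(-9)²) - 3917) = √((-2112 + 19296 - 32*81) - 3917) = √((-2112 + 19296 - 2592) - 3917) = √(14592 - 3917) = √10675 = 5*√427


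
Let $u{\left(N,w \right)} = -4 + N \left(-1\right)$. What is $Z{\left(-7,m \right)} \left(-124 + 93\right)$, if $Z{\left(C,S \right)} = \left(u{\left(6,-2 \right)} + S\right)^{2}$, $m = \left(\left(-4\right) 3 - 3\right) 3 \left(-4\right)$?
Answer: $-895900$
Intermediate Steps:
$u{\left(N,w \right)} = -4 - N$
$m = 180$ ($m = \left(-12 - 3\right) 3 \left(-4\right) = \left(-15\right) 3 \left(-4\right) = \left(-45\right) \left(-4\right) = 180$)
$Z{\left(C,S \right)} = \left(-10 + S\right)^{2}$ ($Z{\left(C,S \right)} = \left(\left(-4 - 6\right) + S\right)^{2} = \left(-10 + S\right)^{2}$)
$Z{\left(-7,m \right)} \left(-124 + 93\right) = \left(-10 + 180\right)^{2} \left(-124 + 93\right) = 170^{2} \left(-31\right) = 28900 \left(-31\right) = -895900$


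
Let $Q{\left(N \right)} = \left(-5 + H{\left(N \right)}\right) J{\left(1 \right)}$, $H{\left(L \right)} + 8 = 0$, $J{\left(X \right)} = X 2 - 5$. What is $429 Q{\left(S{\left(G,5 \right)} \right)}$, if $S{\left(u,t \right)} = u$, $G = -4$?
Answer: $16731$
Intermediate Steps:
$J{\left(X \right)} = -5 + 2 X$ ($J{\left(X \right)} = 2 X - 5 = -5 + 2 X$)
$H{\left(L \right)} = -8$ ($H{\left(L \right)} = -8 + 0 = -8$)
$Q{\left(N \right)} = 39$ ($Q{\left(N \right)} = \left(-5 - 8\right) \left(-5 + 2 \cdot 1\right) = - 13 \left(-5 + 2\right) = \left(-13\right) \left(-3\right) = 39$)
$429 Q{\left(S{\left(G,5 \right)} \right)} = 429 \cdot 39 = 16731$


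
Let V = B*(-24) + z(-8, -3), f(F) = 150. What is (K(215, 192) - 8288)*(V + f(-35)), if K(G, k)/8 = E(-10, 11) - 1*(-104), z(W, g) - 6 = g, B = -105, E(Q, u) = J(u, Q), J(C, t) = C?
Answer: -19694664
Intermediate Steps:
E(Q, u) = u
z(W, g) = 6 + g
K(G, k) = 920 (K(G, k) = 8*(11 - 1*(-104)) = 8*(11 + 104) = 8*115 = 920)
V = 2523 (V = -105*(-24) + (6 - 3) = 2520 + 3 = 2523)
(K(215, 192) - 8288)*(V + f(-35)) = (920 - 8288)*(2523 + 150) = -7368*2673 = -19694664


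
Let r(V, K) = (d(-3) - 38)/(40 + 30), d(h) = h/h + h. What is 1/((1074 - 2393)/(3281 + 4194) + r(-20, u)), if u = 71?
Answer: -52325/39133 ≈ -1.3371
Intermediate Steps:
d(h) = 1 + h
r(V, K) = -4/7 (r(V, K) = ((1 - 3) - 38)/(40 + 30) = (-2 - 38)/70 = -40*1/70 = -4/7)
1/((1074 - 2393)/(3281 + 4194) + r(-20, u)) = 1/((1074 - 2393)/(3281 + 4194) - 4/7) = 1/(-1319/7475 - 4/7) = 1/(-39133/52325) = -52325/39133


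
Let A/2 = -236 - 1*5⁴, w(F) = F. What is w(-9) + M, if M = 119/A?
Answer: -2231/246 ≈ -9.0691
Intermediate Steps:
A = -1722 (A = 2*(-236 - 1*5⁴) = 2*(-236 - 1*625) = 2*(-236 - 625) = 2*(-861) = -1722)
M = -17/246 (M = 119/(-1722) = 119*(-1/1722) = -17/246 ≈ -0.069106)
w(-9) + M = -9 - 17/246 = -2231/246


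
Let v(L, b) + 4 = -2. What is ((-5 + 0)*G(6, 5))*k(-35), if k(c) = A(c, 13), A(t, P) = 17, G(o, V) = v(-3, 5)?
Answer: 510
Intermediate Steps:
v(L, b) = -6 (v(L, b) = -4 - 2 = -6)
G(o, V) = -6
k(c) = 17
((-5 + 0)*G(6, 5))*k(-35) = ((-5 + 0)*(-6))*17 = -5*(-6)*17 = 30*17 = 510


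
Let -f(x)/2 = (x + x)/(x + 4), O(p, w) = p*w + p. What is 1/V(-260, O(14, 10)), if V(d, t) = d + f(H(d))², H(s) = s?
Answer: -256/62335 ≈ -0.0041068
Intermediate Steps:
O(p, w) = p + p*w
f(x) = -4*x/(4 + x) (f(x) = -2*(x + x)/(x + 4) = -2*2*x/(4 + x) = -4*x/(4 + x))
V(d, t) = d + 16*d²/(4 + d)² (V(d, t) = d + (-4*d/(4 + d))² = d + 16*d²/(4 + d)²)
1/V(-260, O(14, 10)) = 1/(-260 + 16*(-260)²/(4 - 260)²) = 1/(-260 + 16*67600/(-256)²) = 1/(-260 + 16*67600*(1/65536)) = 1/(-260 + 4225/256) = 1/(-62335/256) = -256/62335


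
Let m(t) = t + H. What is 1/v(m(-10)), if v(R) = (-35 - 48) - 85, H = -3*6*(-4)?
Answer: -1/168 ≈ -0.0059524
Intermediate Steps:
H = 72 (H = -18*(-4) = 72)
m(t) = 72 + t (m(t) = t + 72 = 72 + t)
v(R) = -168 (v(R) = -83 - 85 = -168)
1/v(m(-10)) = 1/(-168) = -1/168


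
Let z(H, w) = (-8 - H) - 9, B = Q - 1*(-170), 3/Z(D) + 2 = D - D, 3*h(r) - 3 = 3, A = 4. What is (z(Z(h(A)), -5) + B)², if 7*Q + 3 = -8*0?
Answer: 4652649/196 ≈ 23738.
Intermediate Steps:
Q = -3/7 (Q = -3/7 + (-8*0)/7 = -3/7 + (⅐)*0 = -3/7 + 0 = -3/7 ≈ -0.42857)
h(r) = 2 (h(r) = 1 + (⅓)*3 = 1 + 1 = 2)
Z(D) = -3/2 (Z(D) = 3/(-2 + (D - D)) = 3/(-2 + 0) = 3/(-2) = 3*(-½) = -3/2)
B = 1187/7 (B = -3/7 - 1*(-170) = -3/7 + 170 = 1187/7 ≈ 169.57)
z(H, w) = -17 - H
(z(Z(h(A)), -5) + B)² = ((-17 - 1*(-3/2)) + 1187/7)² = ((-17 + 3/2) + 1187/7)² = (-31/2 + 1187/7)² = (2157/14)² = 4652649/196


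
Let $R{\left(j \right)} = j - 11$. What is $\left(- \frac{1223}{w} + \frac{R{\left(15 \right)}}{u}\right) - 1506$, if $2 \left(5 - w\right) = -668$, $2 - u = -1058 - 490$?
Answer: $- \frac{396610997}{262725} \approx -1509.6$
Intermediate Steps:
$u = 1550$ ($u = 2 - \left(-1058 - 490\right) = 2 - -1548 = 2 + 1548 = 1550$)
$w = 339$ ($w = 5 - -334 = 5 + 334 = 339$)
$R{\left(j \right)} = -11 + j$
$\left(- \frac{1223}{w} + \frac{R{\left(15 \right)}}{u}\right) - 1506 = \left(- \frac{1223}{339} + \frac{-11 + 15}{1550}\right) - 1506 = \left(\left(-1223\right) \frac{1}{339} + 4 \cdot \frac{1}{1550}\right) - 1506 = \left(- \frac{1223}{339} + \frac{2}{775}\right) - 1506 = - \frac{947147}{262725} - 1506 = - \frac{396610997}{262725}$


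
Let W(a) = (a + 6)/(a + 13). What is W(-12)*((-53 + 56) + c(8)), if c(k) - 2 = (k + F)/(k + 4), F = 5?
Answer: -73/2 ≈ -36.500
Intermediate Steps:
W(a) = (6 + a)/(13 + a)
c(k) = 2 + (5 + k)/(4 + k) (c(k) = 2 + (k + 5)/(k + 4) = 2 + (5 + k)/(4 + k))
W(-12)*((-53 + 56) + c(8)) = ((6 - 12)/(13 - 12))*((-53 + 56) + (13 + 3*8)/(4 + 8)) = (-6/1)*(3 + (13 + 24)/12) = (1*(-6))*(3 + (1/12)*37) = -6*(3 + 37/12) = -6*73/12 = -73/2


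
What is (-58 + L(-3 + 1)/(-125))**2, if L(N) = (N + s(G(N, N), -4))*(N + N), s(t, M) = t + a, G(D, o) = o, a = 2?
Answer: 52678564/15625 ≈ 3371.4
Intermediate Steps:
s(t, M) = 2 + t (s(t, M) = t + 2 = 2 + t)
L(N) = 2*N*(2 + 2*N) (L(N) = (N + (2 + N))*(N + N) = (2 + 2*N)*(2*N) = 2*N*(2 + 2*N))
(-58 + L(-3 + 1)/(-125))**2 = (-58 + (4*(-3 + 1)*(1 + (-3 + 1)))/(-125))**2 = (-58 + (4*(-2)*(1 - 2))*(-1/125))**2 = (-58 + (4*(-2)*(-1))*(-1/125))**2 = (-58 + 8*(-1/125))**2 = (-58 - 8/125)**2 = (-7258/125)**2 = 52678564/15625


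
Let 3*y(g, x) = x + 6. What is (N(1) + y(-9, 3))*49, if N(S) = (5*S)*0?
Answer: 147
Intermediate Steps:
N(S) = 0
y(g, x) = 2 + x/3 (y(g, x) = (x + 6)/3 = (6 + x)/3 = 2 + x/3)
(N(1) + y(-9, 3))*49 = (0 + (2 + (1/3)*3))*49 = (0 + (2 + 1))*49 = (0 + 3)*49 = 3*49 = 147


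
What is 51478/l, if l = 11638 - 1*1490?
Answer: 25739/5074 ≈ 5.0727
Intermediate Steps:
l = 10148 (l = 11638 - 1490 = 10148)
51478/l = 51478/10148 = 51478*(1/10148) = 25739/5074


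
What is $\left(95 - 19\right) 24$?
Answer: $1824$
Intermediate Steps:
$\left(95 - 19\right) 24 = 76 \cdot 24 = 1824$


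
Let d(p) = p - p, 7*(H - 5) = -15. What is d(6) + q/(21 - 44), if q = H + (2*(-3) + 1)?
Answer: 15/161 ≈ 0.093168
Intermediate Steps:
H = 20/7 (H = 5 + (⅐)*(-15) = 5 - 15/7 = 20/7 ≈ 2.8571)
d(p) = 0
q = -15/7 (q = 20/7 + (2*(-3) + 1) = 20/7 + (-6 + 1) = 20/7 - 5 = -15/7 ≈ -2.1429)
d(6) + q/(21 - 44) = 0 - 15/7/(21 - 44) = 0 - 15/7/(-23) = 0 - 1/23*(-15/7) = 0 + 15/161 = 15/161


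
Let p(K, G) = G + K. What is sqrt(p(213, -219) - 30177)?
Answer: I*sqrt(30183) ≈ 173.73*I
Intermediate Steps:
sqrt(p(213, -219) - 30177) = sqrt((-219 + 213) - 30177) = sqrt(-6 - 30177) = sqrt(-30183) = I*sqrt(30183)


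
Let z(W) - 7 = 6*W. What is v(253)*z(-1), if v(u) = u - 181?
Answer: 72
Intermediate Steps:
v(u) = -181 + u
z(W) = 7 + 6*W
v(253)*z(-1) = (-181 + 253)*(7 + 6*(-1)) = 72*(7 - 6) = 72*1 = 72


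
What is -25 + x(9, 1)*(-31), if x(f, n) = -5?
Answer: 130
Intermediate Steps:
-25 + x(9, 1)*(-31) = -25 - 5*(-31) = -25 + 155 = 130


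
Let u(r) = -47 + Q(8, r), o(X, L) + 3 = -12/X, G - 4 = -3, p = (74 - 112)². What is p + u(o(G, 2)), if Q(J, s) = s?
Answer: 1382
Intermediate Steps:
p = 1444 (p = (-38)² = 1444)
G = 1 (G = 4 - 3 = 1)
o(X, L) = -3 - 12/X
u(r) = -47 + r
p + u(o(G, 2)) = 1444 + (-47 + (-3 - 12/1)) = 1444 + (-47 + (-3 - 12*1)) = 1444 + (-47 + (-3 - 12)) = 1444 + (-47 - 15) = 1444 - 62 = 1382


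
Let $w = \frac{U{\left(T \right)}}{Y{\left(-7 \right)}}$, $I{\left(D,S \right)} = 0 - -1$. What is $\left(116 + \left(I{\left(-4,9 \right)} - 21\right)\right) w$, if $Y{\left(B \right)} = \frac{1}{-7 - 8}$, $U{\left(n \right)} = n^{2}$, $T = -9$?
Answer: $-116640$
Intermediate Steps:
$I{\left(D,S \right)} = 1$ ($I{\left(D,S \right)} = 0 + 1 = 1$)
$Y{\left(B \right)} = - \frac{1}{15}$ ($Y{\left(B \right)} = \frac{1}{-15} = - \frac{1}{15}$)
$w = -1215$ ($w = \frac{\left(-9\right)^{2}}{- \frac{1}{15}} = 81 \left(-15\right) = -1215$)
$\left(116 + \left(I{\left(-4,9 \right)} - 21\right)\right) w = \left(116 + \left(1 - 21\right)\right) \left(-1215\right) = \left(116 - 20\right) \left(-1215\right) = 96 \left(-1215\right) = -116640$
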